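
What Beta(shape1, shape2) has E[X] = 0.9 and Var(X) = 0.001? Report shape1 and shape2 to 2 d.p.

By moment matching, shape1+shape2 = μ(1−μ)/σ² − 1 = (0.9·0.1)/0.001 − 1 = 90.0000 − 1 = 89.0000.
Since shape1/(shape1+shape2) = μ, shape1 = 0.9·89.0000 = 80.10 and shape2 = 0.1·89.0000 = 8.90.

shape1 = 80.10, shape2 = 8.90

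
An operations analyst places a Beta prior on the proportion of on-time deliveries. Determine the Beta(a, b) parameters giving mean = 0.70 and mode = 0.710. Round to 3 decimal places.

a = 29.400, b = 12.600

Let s = a+b. Mean gives a = μs = 0.70s; mode gives (a−1)/(s−2) = 0.710.
Substituting: 0.70s − 1 = 0.710(s−2) = 0.710s − 1.420, so -0.010s = -0.420 and s = 42.0000.
Then a = 0.70×42.0000 = 29.400 and b = s−a = 12.600.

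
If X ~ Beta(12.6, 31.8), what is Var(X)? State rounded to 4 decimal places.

μ = 12.6/44.4 = 0.283784; Var = μ(1−μ)/(α+β+1) = 0.2032505/45.4 = 0.0045.

0.0045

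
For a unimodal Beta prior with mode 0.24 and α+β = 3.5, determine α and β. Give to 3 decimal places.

α = 1.360, β = 2.140

Mode = (α−1)/(κ−2) with κ = α+β, so α−1 = 0.24·1.5 = 0.360.
α = 1.360; β = κ − α = 2.140.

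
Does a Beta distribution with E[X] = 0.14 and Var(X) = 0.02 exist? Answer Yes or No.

For any Beta, Var(X) < E[X]·(1−E[X]).
Here μ(1−μ) = 0.14×0.86 = 0.1204, and 0.02 < 0.1204.

Yes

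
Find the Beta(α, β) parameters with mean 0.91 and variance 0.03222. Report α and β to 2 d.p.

α = 1.40, β = 0.14

Write ν = α+β; then α = μν and Var = μ(1−μ)/(ν+1).
ν = μ(1−μ)/Var − 1 = 0.0819/0.03222 − 1 = 1.5419.
α = 0.91·1.5419 = 1.40, β = 0.09·1.5419 = 0.14.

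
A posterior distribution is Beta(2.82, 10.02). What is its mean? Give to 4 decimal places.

0.2196

The Beta mean is α/(α+β) = 2.82/(2.82+10.02) = 0.2196.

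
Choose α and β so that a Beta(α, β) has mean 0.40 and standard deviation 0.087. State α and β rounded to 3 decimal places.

First σ² = 0.007569. Setting α = μn, β = (1−μ)n with n = α+β,
μ(1−μ)/(n+1) = 0.007569 ⇒ n+1 = 0.2400/0.007569 = 31.7083 ⇒ n = 30.7083.
Hence α = 0.40×30.7083 = 12.283, β = 0.60×30.7083 = 18.425.

α = 12.283, β = 18.425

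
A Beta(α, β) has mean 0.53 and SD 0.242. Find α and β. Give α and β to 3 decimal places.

α = 1.724, β = 1.529

σ² = 0.242² = 0.058564.
With s = α+β, Var = μ(1−μ)/(s+1), so s+1 = (0.53×0.47)/0.058564 = 4.2535 and s = 3.2535.
α = μs = 1.724, β = (1−μ)s = 1.529.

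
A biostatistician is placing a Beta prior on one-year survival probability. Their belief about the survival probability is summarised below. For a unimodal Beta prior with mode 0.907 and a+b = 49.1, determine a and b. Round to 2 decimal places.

Mode = (a−1)/(κ−2) with κ = a+b, so a−1 = 0.907·47.1 = 42.72.
a = 43.72; b = κ − a = 5.38.

a = 43.72, b = 5.38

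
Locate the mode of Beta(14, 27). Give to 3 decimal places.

With α,β > 1, mode = (α−1)/(α+β−2) = 13/39 = 0.333.

0.333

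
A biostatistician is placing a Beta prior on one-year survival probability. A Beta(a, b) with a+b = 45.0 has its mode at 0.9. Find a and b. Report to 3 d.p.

Mode = (a−1)/(κ−2) with κ = a+b, so a−1 = 0.9·43.0 = 38.700.
a = 39.700; b = κ − a = 5.300.

a = 39.700, b = 5.300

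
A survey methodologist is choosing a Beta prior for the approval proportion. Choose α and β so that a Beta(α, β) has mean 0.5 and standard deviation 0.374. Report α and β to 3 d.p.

σ² = 0.374² = 0.139876.
With s = α+β, Var = μ(1−μ)/(s+1), so s+1 = (0.5×0.5)/0.139876 = 1.7873 and s = 0.7873.
α = μs = 0.394, β = (1−μ)s = 0.394.

α = 0.394, β = 0.394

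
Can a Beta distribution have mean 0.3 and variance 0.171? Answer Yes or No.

The Beta variance bound is σ² < μ(1−μ).
Here μ(1−μ) = 0.3×0.7 = 0.21, and 0.171 < 0.21.

Yes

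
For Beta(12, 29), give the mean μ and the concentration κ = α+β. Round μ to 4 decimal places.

μ = 0.2927, κ = 41

κ = α+β = 12+29 = 41; μ = α/κ = 12/41 = 0.2927.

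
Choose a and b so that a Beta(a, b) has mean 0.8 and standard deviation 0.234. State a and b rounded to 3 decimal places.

First σ² = 0.054756. Setting a = μn, b = (1−μ)n with n = a+b,
μ(1−μ)/(n+1) = 0.054756 ⇒ n+1 = 0.16/0.054756 = 2.9221 ⇒ n = 1.9221.
Hence a = 0.8×1.9221 = 1.538, b = 0.2×1.9221 = 0.384.

a = 1.538, b = 0.384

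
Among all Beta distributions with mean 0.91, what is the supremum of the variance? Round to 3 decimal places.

0.082

Var = μ(1−μ)/(α+β+1), which approaches μ(1−μ) as α+β → 0.
So the supremum is μ(1−μ) = 0.91×0.09 = 0.082.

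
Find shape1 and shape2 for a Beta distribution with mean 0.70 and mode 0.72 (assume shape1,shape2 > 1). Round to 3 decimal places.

shape1 = 15.400, shape2 = 6.600

With s = shape1+shape2: μ = shape1/s and mode = (shape1−1)/(s−2). Eliminating shape1 = μs,
μs − 1 = m(s−2) ⇒ s(μ−m) = 1−2m ⇒ s = -0.44/-0.02 = 22.0000.
So shape1 = μs = 15.400, shape2 = (1−μ)s = 6.600.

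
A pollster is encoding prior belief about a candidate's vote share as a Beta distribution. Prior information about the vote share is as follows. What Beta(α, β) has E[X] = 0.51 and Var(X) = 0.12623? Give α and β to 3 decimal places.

α = 0.500, β = 0.480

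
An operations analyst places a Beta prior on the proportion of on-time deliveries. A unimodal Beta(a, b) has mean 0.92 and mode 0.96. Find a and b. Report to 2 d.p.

With s = a+b: μ = a/s and mode = (a−1)/(s−2). Eliminating a = μs,
μs − 1 = m(s−2) ⇒ s(μ−m) = 1−2m ⇒ s = -0.92/-0.04 = 23.0000.
So a = μs = 21.16, b = (1−μ)s = 1.84.

a = 21.16, b = 1.84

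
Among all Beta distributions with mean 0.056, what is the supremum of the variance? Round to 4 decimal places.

For fixed mean μ the Beta variance is μ(1−μ)/(α+β+1), increasing as α+β decreases.
Its least upper bound (not attained) is μ(1−μ) = 0.056·0.944 = 0.0529.

0.0529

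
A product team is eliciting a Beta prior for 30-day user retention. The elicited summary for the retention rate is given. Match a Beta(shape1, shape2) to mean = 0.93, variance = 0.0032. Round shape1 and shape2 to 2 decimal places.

Write ν = shape1+shape2; then shape1 = μν and Var = μ(1−μ)/(ν+1).
ν = μ(1−μ)/Var − 1 = 0.0651/0.0032 − 1 = 19.3437.
shape1 = 0.93·19.3437 = 17.99, shape2 = 0.07·19.3437 = 1.35.

shape1 = 17.99, shape2 = 1.35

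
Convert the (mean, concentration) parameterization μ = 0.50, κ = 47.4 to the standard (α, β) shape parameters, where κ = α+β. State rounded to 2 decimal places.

Split κ in proportion μ : (1−μ): α = 0.50·47.4 = 23.70, β = 47.4 − 23.70 = 23.70.

α = 23.70, β = 23.70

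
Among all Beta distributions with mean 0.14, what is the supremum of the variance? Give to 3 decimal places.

0.120

For fixed mean μ the Beta variance is μ(1−μ)/(α+β+1), increasing as α+β decreases.
Its least upper bound (not attained) is μ(1−μ) = 0.14·0.86 = 0.120.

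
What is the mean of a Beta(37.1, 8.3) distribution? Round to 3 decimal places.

E[X] = α/(α+β) = 37.1/45.4 = 0.817.

0.817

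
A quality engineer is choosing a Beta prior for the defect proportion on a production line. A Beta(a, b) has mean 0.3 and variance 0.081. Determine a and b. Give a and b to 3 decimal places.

By moment matching, a+b = μ(1−μ)/σ² − 1 = (0.3·0.7)/0.081 − 1 = 2.5926 − 1 = 1.5926.
Since a/(a+b) = μ, a = 0.3·1.5926 = 0.478 and b = 0.7·1.5926 = 1.115.

a = 0.478, b = 1.115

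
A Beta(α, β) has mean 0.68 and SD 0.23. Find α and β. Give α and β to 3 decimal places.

α = 2.117, β = 0.996

Variance = 0.23² = 0.0529. The moment-matching identity α+β = μ(1−μ)/Var − 1 gives
α+β = 0.2176/0.0529 − 1 = 3.1134, so α = μ·3.1134 = 2.117 and β = (1−μ)·3.1134 = 0.996.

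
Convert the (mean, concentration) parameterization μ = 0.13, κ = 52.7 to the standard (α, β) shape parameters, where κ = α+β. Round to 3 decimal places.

α = 6.851, β = 45.849

Split κ in proportion μ : (1−μ): α = 0.13·52.7 = 6.851, β = 52.7 − 6.851 = 45.849.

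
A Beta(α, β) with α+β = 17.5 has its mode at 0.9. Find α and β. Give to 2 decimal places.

α = 14.95, β = 2.55

For α,β>1 the mode is (α−1)/(α+β−2), so α = mode·(κ−2)+1 = 0.9×15.5+1 = 14.95.
And β = (1−mode)·(κ−2)+1 = 0.1×15.5+1 = 2.55.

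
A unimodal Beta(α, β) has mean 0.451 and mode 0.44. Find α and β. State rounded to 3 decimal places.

Let s = α+β. Mean gives α = μs = 0.451s; mode gives (α−1)/(s−2) = 0.44.
Substituting: 0.451s − 1 = 0.44(s−2) = 0.44s − 0.88, so 0.011s = 0.12 and s = 10.9091.
Then α = 0.451×10.9091 = 4.920 and β = s−α = 5.989.

α = 4.920, β = 5.989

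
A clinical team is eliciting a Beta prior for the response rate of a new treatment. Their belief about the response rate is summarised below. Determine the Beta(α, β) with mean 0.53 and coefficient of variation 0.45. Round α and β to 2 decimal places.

Var = (CV·μ)² = (0.45×0.53)² = 0.056882.
α+β = μ(1−μ)/Var − 1 = 0.2491/0.056882 − 1 = 3.3792.
Thus α = 0.53·3.3792 = 1.79 and β = 0.47·3.3792 = 1.59.

α = 1.79, β = 1.59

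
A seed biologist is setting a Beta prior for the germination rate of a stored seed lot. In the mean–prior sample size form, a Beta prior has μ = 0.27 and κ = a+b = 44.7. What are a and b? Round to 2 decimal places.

a = 12.07, b = 32.63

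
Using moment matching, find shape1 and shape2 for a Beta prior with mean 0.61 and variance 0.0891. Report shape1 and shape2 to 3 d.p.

Let s = shape1+shape2. The Beta variance is μ(1−μ)/(s+1).
So s+1 = μ(1−μ)/σ² = (0.61×0.39)/0.0891 = 0.2379/0.0891 = 2.6700, giving s = 1.6700.
Then shape1 = μs = 0.61×1.6700 = 1.019 and shape2 = (1−μ)s = 0.39×1.6700 = 0.651.

shape1 = 1.019, shape2 = 0.651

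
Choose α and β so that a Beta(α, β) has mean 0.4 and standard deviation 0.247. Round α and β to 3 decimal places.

First σ² = 0.061009. Setting α = μn, β = (1−μ)n with n = α+β,
μ(1−μ)/(n+1) = 0.061009 ⇒ n+1 = 0.24/0.061009 = 3.9338 ⇒ n = 2.9338.
Hence α = 0.4×2.9338 = 1.174, β = 0.6×2.9338 = 1.760.

α = 1.174, β = 1.760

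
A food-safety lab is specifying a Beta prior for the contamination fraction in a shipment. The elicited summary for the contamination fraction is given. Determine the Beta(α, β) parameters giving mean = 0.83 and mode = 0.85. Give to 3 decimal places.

Let s = α+β. Mean gives α = μs = 0.83s; mode gives (α−1)/(s−2) = 0.85.
Substituting: 0.83s − 1 = 0.85(s−2) = 0.85s − 1.70, so -0.02s = -0.70 and s = 35.0000.
Then α = 0.83×35.0000 = 29.050 and β = s−α = 5.950.

α = 29.050, β = 5.950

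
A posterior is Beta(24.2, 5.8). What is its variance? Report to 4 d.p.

μ = 24.2/30.0 = 0.806667; Var = μ(1−μ)/(α+β+1) = 0.1559556/31.0 = 0.0050.

0.0050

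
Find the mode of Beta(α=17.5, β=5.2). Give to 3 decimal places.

0.797

With α,β > 1, mode = (α−1)/(α+β−2) = 16.5/20.7 = 0.797.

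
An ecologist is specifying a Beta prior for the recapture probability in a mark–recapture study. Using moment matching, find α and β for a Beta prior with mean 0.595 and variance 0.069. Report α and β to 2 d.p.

α = 1.48, β = 1.01

Write ν = α+β; then α = μν and Var = μ(1−μ)/(ν+1).
ν = μ(1−μ)/Var − 1 = 0.240975/0.069 − 1 = 2.4924.
α = 0.595·2.4924 = 1.48, β = 0.405·2.4924 = 1.01.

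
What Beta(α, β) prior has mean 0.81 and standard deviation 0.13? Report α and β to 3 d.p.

σ² = 0.13² = 0.0169.
With s = α+β, Var = μ(1−μ)/(s+1), so s+1 = (0.81×0.19)/0.0169 = 9.1065 and s = 8.1065.
α = μs = 6.566, β = (1−μ)s = 1.540.

α = 6.566, β = 1.540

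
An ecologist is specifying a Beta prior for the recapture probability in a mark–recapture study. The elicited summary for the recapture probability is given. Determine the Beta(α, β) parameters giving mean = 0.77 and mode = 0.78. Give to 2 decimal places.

α = 43.12, β = 12.88

With s = α+β: μ = α/s and mode = (α−1)/(s−2). Eliminating α = μs,
μs − 1 = m(s−2) ⇒ s(μ−m) = 1−2m ⇒ s = -0.56/-0.01 = 56.0000.
So α = μs = 43.12, β = (1−μ)s = 12.88.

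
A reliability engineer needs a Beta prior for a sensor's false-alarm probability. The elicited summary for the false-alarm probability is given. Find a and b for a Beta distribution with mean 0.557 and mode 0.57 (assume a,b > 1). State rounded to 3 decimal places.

a = 5.998, b = 4.771

With s = a+b: μ = a/s and mode = (a−1)/(s−2). Eliminating a = μs,
μs − 1 = m(s−2) ⇒ s(μ−m) = 1−2m ⇒ s = -0.14/-0.013 = 10.7692.
So a = μs = 5.998, b = (1−μ)s = 4.771.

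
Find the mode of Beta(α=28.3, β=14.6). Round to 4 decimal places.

0.6675

The density x^(α−1)(1−x)^(β−1) is maximised at (α−1)/(α+β−2) = 27.3/40.9 = 0.6675.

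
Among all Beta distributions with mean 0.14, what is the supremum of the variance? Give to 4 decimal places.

0.1204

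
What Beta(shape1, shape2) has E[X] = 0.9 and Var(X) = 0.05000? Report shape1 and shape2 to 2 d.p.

shape1 = 0.72, shape2 = 0.08

Let s = shape1+shape2. The Beta variance is μ(1−μ)/(s+1).
So s+1 = μ(1−μ)/σ² = (0.9×0.1)/0.05000 = 0.09/0.05000 = 1.8000, giving s = 0.8000.
Then shape1 = μs = 0.9×0.8000 = 0.72 and shape2 = (1−μ)s = 0.1×0.8000 = 0.08.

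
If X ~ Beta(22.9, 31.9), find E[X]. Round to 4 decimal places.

E[X] = α/(α+β) = 22.9/54.8 = 0.4179.

0.4179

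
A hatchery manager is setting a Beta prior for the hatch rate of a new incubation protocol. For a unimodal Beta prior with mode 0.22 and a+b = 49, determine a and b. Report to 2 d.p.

a = 11.34, b = 37.66

Mode = (a−1)/(κ−2) with κ = a+b, so a−1 = 0.22·47 = 10.34.
a = 11.34; b = κ − a = 37.66.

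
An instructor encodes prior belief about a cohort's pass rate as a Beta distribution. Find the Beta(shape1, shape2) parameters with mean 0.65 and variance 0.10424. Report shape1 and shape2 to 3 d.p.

Write ν = shape1+shape2; then shape1 = μν and Var = μ(1−μ)/(ν+1).
ν = μ(1−μ)/Var − 1 = 0.2275/0.10424 − 1 = 1.1825.
shape1 = 0.65·1.1825 = 0.769, shape2 = 0.35·1.1825 = 0.414.

shape1 = 0.769, shape2 = 0.414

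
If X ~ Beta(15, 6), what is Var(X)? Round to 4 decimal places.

α+β = 21 and αβ = 90, so Var = αβ/[(α+β)²(α+β+1)] = 90/9702 = 0.0093.

0.0093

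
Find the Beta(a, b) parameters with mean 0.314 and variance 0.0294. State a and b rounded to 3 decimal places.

a = 1.987, b = 4.340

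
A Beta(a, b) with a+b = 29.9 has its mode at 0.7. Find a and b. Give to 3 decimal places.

Since the density peak of Beta(a,b) is at (a−1)/(a+b−2),
a = 1 + 0.7(29.9−2) = 20.530 and b = 29.9 − 20.530 = 9.370.

a = 20.530, b = 9.370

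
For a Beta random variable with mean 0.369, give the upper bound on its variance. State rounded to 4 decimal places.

0.2328

Var = μ(1−μ)/(α+β+1), which approaches μ(1−μ) as α+β → 0.
So the supremum is μ(1−μ) = 0.369×0.631 = 0.2328.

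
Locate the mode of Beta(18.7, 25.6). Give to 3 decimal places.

The density x^(α−1)(1−x)^(β−1) is maximised at (α−1)/(α+β−2) = 17.7/42.3 = 0.418.

0.418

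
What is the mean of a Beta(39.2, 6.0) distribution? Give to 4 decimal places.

The Beta mean is α/(α+β) = 39.2/(39.2+6.0) = 0.8673.

0.8673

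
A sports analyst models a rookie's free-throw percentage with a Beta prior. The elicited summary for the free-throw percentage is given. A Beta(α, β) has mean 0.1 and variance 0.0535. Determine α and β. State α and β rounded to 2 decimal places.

Write ν = α+β; then α = μν and Var = μ(1−μ)/(ν+1).
ν = μ(1−μ)/Var − 1 = 0.09/0.0535 − 1 = 0.6822.
α = 0.1·0.6822 = 0.07, β = 0.9·0.6822 = 0.61.

α = 0.07, β = 0.61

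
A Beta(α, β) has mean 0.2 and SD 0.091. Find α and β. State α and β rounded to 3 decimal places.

σ² = 0.091² = 0.008281.
With s = α+β, Var = μ(1−μ)/(s+1), so s+1 = (0.2×0.8)/0.008281 = 19.3213 and s = 18.3213.
α = μs = 3.664, β = (1−μ)s = 14.657.

α = 3.664, β = 14.657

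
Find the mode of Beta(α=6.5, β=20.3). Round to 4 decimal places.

0.2218

The density x^(α−1)(1−x)^(β−1) is maximised at (α−1)/(α+β−2) = 5.5/24.8 = 0.2218.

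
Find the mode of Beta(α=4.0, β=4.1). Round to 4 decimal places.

0.4918

With α,β > 1, mode = (α−1)/(α+β−2) = 3.0/6.1 = 0.4918.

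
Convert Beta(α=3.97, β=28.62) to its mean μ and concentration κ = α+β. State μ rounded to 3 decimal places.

μ = 0.122, κ = 32.59

κ = α+β = 3.97+28.62 = 32.59; μ = α/κ = 3.97/32.59 = 0.122.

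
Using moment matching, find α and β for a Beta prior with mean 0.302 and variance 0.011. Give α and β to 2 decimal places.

α = 5.49, β = 12.68

By moment matching, α+β = μ(1−μ)/σ² − 1 = (0.302·0.698)/0.011 − 1 = 19.1633 − 1 = 18.1633.
Since α/(α+β) = μ, α = 0.302·18.1633 = 5.49 and β = 0.698·18.1633 = 12.68.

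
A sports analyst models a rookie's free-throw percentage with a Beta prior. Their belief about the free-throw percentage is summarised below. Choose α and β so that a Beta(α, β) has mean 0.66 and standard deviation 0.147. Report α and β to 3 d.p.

σ² = 0.147² = 0.021609.
With s = α+β, Var = μ(1−μ)/(s+1), so s+1 = (0.66×0.34)/0.021609 = 10.3846 and s = 9.3846.
α = μs = 6.194, β = (1−μ)s = 3.191.

α = 6.194, β = 3.191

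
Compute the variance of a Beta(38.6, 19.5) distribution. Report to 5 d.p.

0.00377

Var = αβ/[(α+β)²(α+β+1)] = (38.6×19.5)/(58.1²×59.1) = 752.70/199498.551 = 0.00377.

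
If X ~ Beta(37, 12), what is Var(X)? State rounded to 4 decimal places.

Var = αβ/[(α+β)²(α+β+1)] = (37×12)/(49²×50) = 444/120050 = 0.0037.

0.0037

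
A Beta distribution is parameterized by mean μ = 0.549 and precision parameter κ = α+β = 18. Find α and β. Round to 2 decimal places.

α = 9.88, β = 8.12

Split κ in proportion μ : (1−μ): α = 0.549·18 = 9.88, β = 18 − 9.88 = 8.12.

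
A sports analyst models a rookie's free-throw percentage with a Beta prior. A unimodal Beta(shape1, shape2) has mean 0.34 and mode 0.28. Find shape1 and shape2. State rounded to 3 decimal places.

With s = shape1+shape2: μ = shape1/s and mode = (shape1−1)/(s−2). Eliminating shape1 = μs,
μs − 1 = m(s−2) ⇒ s(μ−m) = 1−2m ⇒ s = 0.44/0.06 = 7.3333.
So shape1 = μs = 2.493, shape2 = (1−μ)s = 4.840.

shape1 = 2.493, shape2 = 4.840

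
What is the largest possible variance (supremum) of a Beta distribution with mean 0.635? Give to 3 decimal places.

For fixed mean μ the Beta variance is μ(1−μ)/(α+β+1), increasing as α+β decreases.
Its least upper bound (not attained) is μ(1−μ) = 0.635·0.365 = 0.232.

0.232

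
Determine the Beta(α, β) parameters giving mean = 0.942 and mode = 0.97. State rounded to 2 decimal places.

With s = α+β: μ = α/s and mode = (α−1)/(s−2). Eliminating α = μs,
μs − 1 = m(s−2) ⇒ s(μ−m) = 1−2m ⇒ s = -0.94/-0.028 = 33.5714.
So α = μs = 31.62, β = (1−μ)s = 1.95.

α = 31.62, β = 1.95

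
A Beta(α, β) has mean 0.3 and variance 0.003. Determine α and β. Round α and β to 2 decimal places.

Write ν = α+β; then α = μν and Var = μ(1−μ)/(ν+1).
ν = μ(1−μ)/Var − 1 = 0.21/0.003 − 1 = 69.0000.
α = 0.3·69.0000 = 20.70, β = 0.7·69.0000 = 48.30.

α = 20.70, β = 48.30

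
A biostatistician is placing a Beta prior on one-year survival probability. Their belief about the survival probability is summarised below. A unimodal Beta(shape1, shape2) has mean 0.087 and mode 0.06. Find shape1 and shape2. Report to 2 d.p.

Let s = shape1+shape2. Mean gives shape1 = μs = 0.087s; mode gives (shape1−1)/(s−2) = 0.06.
Substituting: 0.087s − 1 = 0.06(s−2) = 0.06s − 0.12, so 0.027s = 0.88 and s = 32.5926.
Then shape1 = 0.087×32.5926 = 2.84 and shape2 = s−shape1 = 29.76.

shape1 = 2.84, shape2 = 29.76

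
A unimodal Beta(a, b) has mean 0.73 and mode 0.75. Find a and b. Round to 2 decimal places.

a = 18.25, b = 6.75

With s = a+b: μ = a/s and mode = (a−1)/(s−2). Eliminating a = μs,
μs − 1 = m(s−2) ⇒ s(μ−m) = 1−2m ⇒ s = -0.50/-0.02 = 25.0000.
So a = μs = 18.25, b = (1−μ)s = 6.75.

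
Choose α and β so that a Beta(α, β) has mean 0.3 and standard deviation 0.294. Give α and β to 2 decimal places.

α = 0.43, β = 1.00

Variance = 0.294² = 0.086436. The moment-matching identity α+β = μ(1−μ)/Var − 1 gives
α+β = 0.21/0.086436 − 1 = 1.4295, so α = μ·1.4295 = 0.43 and β = (1−μ)·1.4295 = 1.00.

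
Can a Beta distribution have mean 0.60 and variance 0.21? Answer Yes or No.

Yes

For any Beta, Var(X) < E[X]·(1−E[X]).
Here μ(1−μ) = 0.60×0.40 = 0.2400, and 0.21 < 0.2400.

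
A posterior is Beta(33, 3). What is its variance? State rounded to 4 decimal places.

0.0021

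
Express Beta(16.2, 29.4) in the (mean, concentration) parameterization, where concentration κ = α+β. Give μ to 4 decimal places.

κ = α+β = 16.2+29.4 = 45.6; μ = α/κ = 16.2/45.6 = 0.3553.

μ = 0.3553, κ = 45.6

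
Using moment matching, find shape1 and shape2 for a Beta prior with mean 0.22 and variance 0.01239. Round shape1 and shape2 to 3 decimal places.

Write ν = shape1+shape2; then shape1 = μν and Var = μ(1−μ)/(ν+1).
ν = μ(1−μ)/Var − 1 = 0.1716/0.01239 − 1 = 12.8499.
shape1 = 0.22·12.8499 = 2.827, shape2 = 0.78·12.8499 = 10.023.

shape1 = 2.827, shape2 = 10.023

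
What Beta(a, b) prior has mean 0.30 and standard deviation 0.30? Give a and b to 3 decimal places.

a = 0.400, b = 0.933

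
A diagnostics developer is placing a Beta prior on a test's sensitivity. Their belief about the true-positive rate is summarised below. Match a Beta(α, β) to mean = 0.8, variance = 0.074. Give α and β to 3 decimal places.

Write ν = α+β; then α = μν and Var = μ(1−μ)/(ν+1).
ν = μ(1−μ)/Var − 1 = 0.16/0.074 − 1 = 1.1622.
α = 0.8·1.1622 = 0.930, β = 0.2·1.1622 = 0.232.

α = 0.930, β = 0.232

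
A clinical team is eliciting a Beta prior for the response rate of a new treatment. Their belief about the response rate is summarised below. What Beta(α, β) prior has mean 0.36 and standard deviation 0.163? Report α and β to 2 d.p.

α = 2.76, β = 4.91

σ² = 0.163² = 0.026569.
With s = α+β, Var = μ(1−μ)/(s+1), so s+1 = (0.36×0.64)/0.026569 = 8.6718 and s = 7.6718.
α = μs = 2.76, β = (1−μ)s = 4.91.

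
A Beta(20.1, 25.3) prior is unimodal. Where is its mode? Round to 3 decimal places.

The density x^(α−1)(1−x)^(β−1) is maximised at (α−1)/(α+β−2) = 19.1/43.4 = 0.440.

0.440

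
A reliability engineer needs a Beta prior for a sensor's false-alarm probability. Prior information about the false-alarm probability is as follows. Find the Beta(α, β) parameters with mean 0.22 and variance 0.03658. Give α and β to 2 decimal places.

α = 0.81, β = 2.88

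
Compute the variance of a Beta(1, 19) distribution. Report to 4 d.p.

Var = αβ/[(α+β)²(α+β+1)] = (1×19)/(20²×21) = 19/8400 = 0.0023.

0.0023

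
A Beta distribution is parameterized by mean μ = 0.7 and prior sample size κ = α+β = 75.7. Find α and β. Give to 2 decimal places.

α = 52.99, β = 22.71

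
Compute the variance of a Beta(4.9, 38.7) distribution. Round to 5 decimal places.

α+β = 43.6 and αβ = 189.63, so Var = αβ/[(α+β)²(α+β+1)] = 189.63/84782.816 = 0.00224.

0.00224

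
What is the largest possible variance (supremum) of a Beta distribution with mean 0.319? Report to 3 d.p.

For fixed mean μ the Beta variance is μ(1−μ)/(α+β+1), increasing as α+β decreases.
Its least upper bound (not attained) is μ(1−μ) = 0.319·0.681 = 0.217.

0.217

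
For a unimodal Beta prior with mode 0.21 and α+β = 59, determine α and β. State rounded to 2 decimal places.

α = 12.97, β = 46.03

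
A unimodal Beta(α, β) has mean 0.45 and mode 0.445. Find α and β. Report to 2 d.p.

α = 9.90, β = 12.10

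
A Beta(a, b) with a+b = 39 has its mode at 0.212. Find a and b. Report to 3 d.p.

a = 8.844, b = 30.156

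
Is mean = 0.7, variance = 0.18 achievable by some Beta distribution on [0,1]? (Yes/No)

A Beta with mean μ has variance μ(1−μ)/(α+β+1) < μ(1−μ).
Here μ(1−μ) = 0.7×0.3 = 0.21, and 0.18 < 0.21.

Yes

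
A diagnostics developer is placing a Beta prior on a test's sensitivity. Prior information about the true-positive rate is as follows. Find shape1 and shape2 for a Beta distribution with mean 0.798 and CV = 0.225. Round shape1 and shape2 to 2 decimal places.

shape1 = 3.19, shape2 = 0.81

σ = CV·μ = 0.225×0.798 = 0.17955, so σ² = 0.032238.
s+1 = μ(1−μ)/σ² = 0.161196/0.032238 = 5.0002, so s = shape1+shape2 = 4.0002.
shape1 = μs = 3.19, shape2 = (1−μ)s = 0.81.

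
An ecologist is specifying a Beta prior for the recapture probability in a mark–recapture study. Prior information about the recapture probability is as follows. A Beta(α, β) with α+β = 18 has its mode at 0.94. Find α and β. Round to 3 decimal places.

For α,β>1 the mode is (α−1)/(α+β−2), so α = mode·(κ−2)+1 = 0.94×16+1 = 16.040.
And β = (1−mode)·(κ−2)+1 = 0.06×16+1 = 1.960.

α = 16.040, β = 1.960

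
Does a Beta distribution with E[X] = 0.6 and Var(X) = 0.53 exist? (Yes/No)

The Beta variance bound is σ² < μ(1−μ).
Here μ(1−μ) = 0.6×0.4 = 0.24, and 0.53 ≥ 0.24.

No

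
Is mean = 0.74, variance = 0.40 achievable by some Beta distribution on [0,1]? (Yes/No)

A Beta with mean μ has variance μ(1−μ)/(α+β+1) < μ(1−μ).
Here μ(1−μ) = 0.74×0.26 = 0.1924, and 0.40 ≥ 0.1924.

No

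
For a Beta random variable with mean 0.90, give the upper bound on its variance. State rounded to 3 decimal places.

For fixed mean μ the Beta variance is μ(1−μ)/(α+β+1), increasing as α+β decreases.
Its least upper bound (not attained) is μ(1−μ) = 0.90·0.10 = 0.090.

0.090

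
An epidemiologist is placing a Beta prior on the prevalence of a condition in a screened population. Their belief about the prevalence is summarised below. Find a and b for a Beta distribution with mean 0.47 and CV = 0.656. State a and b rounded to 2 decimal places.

σ = CV·μ = 0.656×0.47 = 0.30832, so σ² = 0.095061.
s+1 = μ(1−μ)/σ² = 0.2491/0.095061 = 2.6204, so s = a+b = 1.6204.
a = μs = 0.76, b = (1−μ)s = 0.86.

a = 0.76, b = 0.86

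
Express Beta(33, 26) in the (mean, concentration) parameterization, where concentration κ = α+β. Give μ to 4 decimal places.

κ = α+β = 33+26 = 59; μ = α/κ = 33/59 = 0.5593.

μ = 0.5593, κ = 59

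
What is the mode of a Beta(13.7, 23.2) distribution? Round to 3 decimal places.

0.364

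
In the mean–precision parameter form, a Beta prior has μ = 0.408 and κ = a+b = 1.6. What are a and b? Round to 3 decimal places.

a = 0.653, b = 0.947

Split κ in proportion μ : (1−μ): a = 0.408·1.6 = 0.653, b = 1.6 − 0.653 = 0.947.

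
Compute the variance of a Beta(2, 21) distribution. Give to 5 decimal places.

0.00331

Var = αβ/[(α+β)²(α+β+1)] = (2×21)/(23²×24) = 42/12696 = 0.00331.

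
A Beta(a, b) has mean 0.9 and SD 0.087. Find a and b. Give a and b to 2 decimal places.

Variance = 0.087² = 0.007569. The moment-matching identity a+b = μ(1−μ)/Var − 1 gives
a+b = 0.09/0.007569 − 1 = 10.8906, so a = μ·10.8906 = 9.80 and b = (1−μ)·10.8906 = 1.09.

a = 9.80, b = 1.09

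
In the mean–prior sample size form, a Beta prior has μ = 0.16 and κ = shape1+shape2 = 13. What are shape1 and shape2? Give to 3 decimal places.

shape1 = μκ = 0.16×13 = 2.080 and shape2 = (1−μ)κ = 0.84×13 = 10.920.

shape1 = 2.080, shape2 = 10.920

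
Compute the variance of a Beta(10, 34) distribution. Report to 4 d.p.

Var = αβ/[(α+β)²(α+β+1)] = (10×34)/(44²×45) = 340/87120 = 0.0039.

0.0039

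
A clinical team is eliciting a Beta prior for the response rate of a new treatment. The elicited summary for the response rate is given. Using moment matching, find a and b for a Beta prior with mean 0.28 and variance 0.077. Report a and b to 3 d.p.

a = 0.453, b = 1.165

Let s = a+b. The Beta variance is μ(1−μ)/(s+1).
So s+1 = μ(1−μ)/σ² = (0.28×0.72)/0.077 = 0.2016/0.077 = 2.6182, giving s = 1.6182.
Then a = μs = 0.28×1.6182 = 0.453 and b = (1−μ)s = 0.72×1.6182 = 1.165.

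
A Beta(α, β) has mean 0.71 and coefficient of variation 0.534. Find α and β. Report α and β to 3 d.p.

α = 0.307, β = 0.125

σ = CV·μ = 0.534×0.71 = 0.37914, so σ² = 0.143747.
s+1 = μ(1−μ)/σ² = 0.2059/0.143747 = 1.4324, so s = α+β = 0.4324.
α = μs = 0.307, β = (1−μ)s = 0.125.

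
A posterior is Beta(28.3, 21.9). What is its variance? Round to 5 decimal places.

μ = 28.3/50.2 = 0.563745; Var = μ(1−μ)/(α+β+1) = 0.2459366/51.2 = 0.00480.

0.00480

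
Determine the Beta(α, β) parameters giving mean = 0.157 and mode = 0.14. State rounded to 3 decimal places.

α = 6.649, β = 35.704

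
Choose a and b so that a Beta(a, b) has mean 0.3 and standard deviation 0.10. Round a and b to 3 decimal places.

a = 6.000, b = 14.000

First σ² = 0.0100. Setting a = μn, b = (1−μ)n with n = a+b,
μ(1−μ)/(n+1) = 0.0100 ⇒ n+1 = 0.21/0.0100 = 21.0000 ⇒ n = 20.0000.
Hence a = 0.3×20.0000 = 6.000, b = 0.7×20.0000 = 14.000.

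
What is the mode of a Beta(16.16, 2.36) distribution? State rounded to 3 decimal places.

With α,β > 1, mode = (α−1)/(α+β−2) = 15.16/16.52 = 0.918.

0.918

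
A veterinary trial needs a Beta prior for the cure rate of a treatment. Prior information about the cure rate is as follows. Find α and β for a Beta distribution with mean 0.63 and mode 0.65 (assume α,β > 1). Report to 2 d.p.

α = 9.45, β = 5.55

With s = α+β: μ = α/s and mode = (α−1)/(s−2). Eliminating α = μs,
μs − 1 = m(s−2) ⇒ s(μ−m) = 1−2m ⇒ s = -0.30/-0.02 = 15.0000.
So α = μs = 9.45, β = (1−μ)s = 5.55.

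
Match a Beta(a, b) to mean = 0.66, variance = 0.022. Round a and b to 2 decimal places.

Write ν = a+b; then a = μν and Var = μ(1−μ)/(ν+1).
ν = μ(1−μ)/Var − 1 = 0.2244/0.022 − 1 = 9.2000.
a = 0.66·9.2000 = 6.07, b = 0.34·9.2000 = 3.13.

a = 6.07, b = 3.13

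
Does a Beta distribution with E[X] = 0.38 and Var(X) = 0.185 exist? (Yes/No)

Yes

For any Beta, Var(X) < E[X]·(1−E[X]).
Here μ(1−μ) = 0.38×0.62 = 0.2356, and 0.185 < 0.2356.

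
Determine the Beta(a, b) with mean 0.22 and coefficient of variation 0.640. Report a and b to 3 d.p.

a = 1.684, b = 5.972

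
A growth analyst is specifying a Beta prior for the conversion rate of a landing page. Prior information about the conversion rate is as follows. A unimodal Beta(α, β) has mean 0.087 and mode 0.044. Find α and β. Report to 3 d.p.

α = 1.845, β = 19.364

With s = α+β: μ = α/s and mode = (α−1)/(s−2). Eliminating α = μs,
μs − 1 = m(s−2) ⇒ s(μ−m) = 1−2m ⇒ s = 0.912/0.043 = 21.2093.
So α = μs = 1.845, β = (1−μ)s = 19.364.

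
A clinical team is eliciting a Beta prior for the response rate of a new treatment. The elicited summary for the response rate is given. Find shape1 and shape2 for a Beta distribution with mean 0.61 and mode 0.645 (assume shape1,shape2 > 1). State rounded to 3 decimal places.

Let s = shape1+shape2. Mean gives shape1 = μs = 0.61s; mode gives (shape1−1)/(s−2) = 0.645.
Substituting: 0.61s − 1 = 0.645(s−2) = 0.645s − 1.290, so -0.035s = -0.290 and s = 8.2857.
Then shape1 = 0.61×8.2857 = 5.054 and shape2 = s−shape1 = 3.231.

shape1 = 5.054, shape2 = 3.231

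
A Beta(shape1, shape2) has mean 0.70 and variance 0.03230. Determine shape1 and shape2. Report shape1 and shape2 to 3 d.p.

shape1 = 3.851, shape2 = 1.650

Let s = shape1+shape2. The Beta variance is μ(1−μ)/(s+1).
So s+1 = μ(1−μ)/σ² = (0.70×0.30)/0.03230 = 0.2100/0.03230 = 6.5015, giving s = 5.5015.
Then shape1 = μs = 0.70×5.5015 = 3.851 and shape2 = (1−μ)s = 0.30×5.5015 = 1.650.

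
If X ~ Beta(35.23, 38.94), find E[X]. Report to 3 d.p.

0.475

The Beta mean is α/(α+β) = 35.23/(35.23+38.94) = 0.475.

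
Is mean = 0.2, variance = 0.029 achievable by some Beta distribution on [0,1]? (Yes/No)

The Beta variance bound is σ² < μ(1−μ).
Here μ(1−μ) = 0.2×0.8 = 0.16, and 0.029 < 0.16.

Yes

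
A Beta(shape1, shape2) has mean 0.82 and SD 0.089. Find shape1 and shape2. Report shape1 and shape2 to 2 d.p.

shape1 = 14.46, shape2 = 3.17

First σ² = 0.007921. Setting shape1 = μn, shape2 = (1−μ)n with n = shape1+shape2,
μ(1−μ)/(n+1) = 0.007921 ⇒ n+1 = 0.1476/0.007921 = 18.6340 ⇒ n = 17.6340.
Hence shape1 = 0.82×17.6340 = 14.46, shape2 = 0.18×17.6340 = 3.17.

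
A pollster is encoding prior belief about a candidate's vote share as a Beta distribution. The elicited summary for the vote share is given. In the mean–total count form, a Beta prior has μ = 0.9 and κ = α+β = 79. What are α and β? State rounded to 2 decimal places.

α = μκ = 0.9×79 = 71.10 and β = (1−μ)κ = 0.1×79 = 7.90.

α = 71.10, β = 7.90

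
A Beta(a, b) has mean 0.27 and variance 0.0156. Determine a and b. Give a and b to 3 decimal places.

Let s = a+b. The Beta variance is μ(1−μ)/(s+1).
So s+1 = μ(1−μ)/σ² = (0.27×0.73)/0.0156 = 0.1971/0.0156 = 12.6346, giving s = 11.6346.
Then a = μs = 0.27×11.6346 = 3.141 and b = (1−μ)s = 0.73×11.6346 = 8.493.

a = 3.141, b = 8.493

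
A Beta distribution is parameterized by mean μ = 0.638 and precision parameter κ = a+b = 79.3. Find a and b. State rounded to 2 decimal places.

a = μκ = 0.638×79.3 = 50.59 and b = (1−μ)κ = 0.362×79.3 = 28.71.

a = 50.59, b = 28.71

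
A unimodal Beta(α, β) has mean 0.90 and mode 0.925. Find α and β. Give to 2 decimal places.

α = 30.60, β = 3.40

Let s = α+β. Mean gives α = μs = 0.90s; mode gives (α−1)/(s−2) = 0.925.
Substituting: 0.90s − 1 = 0.925(s−2) = 0.925s − 1.850, so -0.025s = -0.850 and s = 34.0000.
Then α = 0.90×34.0000 = 30.60 and β = s−α = 3.40.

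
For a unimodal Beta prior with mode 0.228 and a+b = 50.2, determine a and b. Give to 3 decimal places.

a = 11.990, b = 38.210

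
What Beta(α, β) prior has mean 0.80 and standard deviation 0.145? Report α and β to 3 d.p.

α = 5.288, β = 1.322

First σ² = 0.021025. Setting α = μn, β = (1−μ)n with n = α+β,
μ(1−μ)/(n+1) = 0.021025 ⇒ n+1 = 0.1600/0.021025 = 7.6100 ⇒ n = 6.6100.
Hence α = 0.80×6.6100 = 5.288, β = 0.20×6.6100 = 1.322.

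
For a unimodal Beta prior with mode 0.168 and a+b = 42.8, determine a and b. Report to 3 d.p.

a = 7.854, b = 34.946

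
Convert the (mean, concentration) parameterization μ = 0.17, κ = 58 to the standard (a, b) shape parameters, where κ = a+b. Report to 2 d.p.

Split κ in proportion μ : (1−μ): a = 0.17·58 = 9.86, b = 58 − 9.86 = 48.14.

a = 9.86, b = 48.14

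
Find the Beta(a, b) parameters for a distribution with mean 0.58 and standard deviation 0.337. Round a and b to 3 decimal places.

a = 0.664, b = 0.481

σ² = 0.337² = 0.113569.
With s = a+b, Var = μ(1−μ)/(s+1), so s+1 = (0.58×0.42)/0.113569 = 2.1450 and s = 1.1450.
a = μs = 0.664, b = (1−μ)s = 0.481.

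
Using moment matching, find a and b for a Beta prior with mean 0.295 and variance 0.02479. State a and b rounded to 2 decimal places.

a = 2.18, b = 5.21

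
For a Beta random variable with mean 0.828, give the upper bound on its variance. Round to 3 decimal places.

Var = μ(1−μ)/(α+β+1), which approaches μ(1−μ) as α+β → 0.
So the supremum is μ(1−μ) = 0.828×0.172 = 0.142.

0.142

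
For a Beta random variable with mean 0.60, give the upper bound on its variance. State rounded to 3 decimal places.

0.240

Var = μ(1−μ)/(α+β+1), which approaches μ(1−μ) as α+β → 0.
So the supremum is μ(1−μ) = 0.60×0.40 = 0.240.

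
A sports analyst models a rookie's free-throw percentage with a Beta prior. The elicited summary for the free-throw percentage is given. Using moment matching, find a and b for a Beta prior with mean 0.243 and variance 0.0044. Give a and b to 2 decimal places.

a = 9.92, b = 30.89

By moment matching, a+b = μ(1−μ)/σ² − 1 = (0.243·0.757)/0.0044 − 1 = 41.8070 − 1 = 40.8070.
Since a/(a+b) = μ, a = 0.243·40.8070 = 9.92 and b = 0.757·40.8070 = 30.89.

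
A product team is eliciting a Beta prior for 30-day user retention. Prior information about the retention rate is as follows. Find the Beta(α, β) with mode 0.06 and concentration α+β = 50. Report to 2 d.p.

α = 3.88, β = 46.12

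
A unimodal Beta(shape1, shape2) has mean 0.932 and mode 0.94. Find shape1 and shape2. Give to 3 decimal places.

shape1 = 102.520, shape2 = 7.480

Let s = shape1+shape2. Mean gives shape1 = μs = 0.932s; mode gives (shape1−1)/(s−2) = 0.94.
Substituting: 0.932s − 1 = 0.94(s−2) = 0.94s − 1.88, so -0.008s = -0.88 and s = 110.0000.
Then shape1 = 0.932×110.0000 = 102.520 and shape2 = s−shape1 = 7.480.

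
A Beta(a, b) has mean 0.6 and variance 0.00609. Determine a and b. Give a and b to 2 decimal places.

By moment matching, a+b = μ(1−μ)/σ² − 1 = (0.6·0.4)/0.00609 − 1 = 39.4089 − 1 = 38.4089.
Since a/(a+b) = μ, a = 0.6·38.4089 = 23.05 and b = 0.4·38.4089 = 15.36.

a = 23.05, b = 15.36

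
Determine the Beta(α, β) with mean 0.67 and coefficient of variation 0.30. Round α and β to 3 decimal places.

α = 2.997, β = 1.476

σ = CV·μ = 0.30×0.67 = 0.20100, so σ² = 0.040401.
s+1 = μ(1−μ)/σ² = 0.2211/0.040401 = 5.4726, so s = α+β = 4.4726.
α = μs = 2.997, β = (1−μ)s = 1.476.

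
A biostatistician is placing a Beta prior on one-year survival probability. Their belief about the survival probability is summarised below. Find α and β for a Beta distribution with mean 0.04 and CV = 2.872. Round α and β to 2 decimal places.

σ = CV·μ = 2.872×0.04 = 0.11488, so σ² = 0.013197.
s+1 = μ(1−μ)/σ² = 0.0384/0.013197 = 2.9097, so s = α+β = 1.9097.
α = μs = 0.08, β = (1−μ)s = 1.83.

α = 0.08, β = 1.83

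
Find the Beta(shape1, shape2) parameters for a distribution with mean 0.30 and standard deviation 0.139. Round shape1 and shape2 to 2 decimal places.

First σ² = 0.019321. Setting shape1 = μn, shape2 = (1−μ)n with n = shape1+shape2,
μ(1−μ)/(n+1) = 0.019321 ⇒ n+1 = 0.2100/0.019321 = 10.8690 ⇒ n = 9.8690.
Hence shape1 = 0.30×9.8690 = 2.96, shape2 = 0.70×9.8690 = 6.91.

shape1 = 2.96, shape2 = 6.91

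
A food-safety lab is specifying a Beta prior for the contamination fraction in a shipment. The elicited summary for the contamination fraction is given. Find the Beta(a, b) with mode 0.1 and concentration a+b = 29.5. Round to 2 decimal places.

For a,b>1 the mode is (a−1)/(a+b−2), so a = mode·(κ−2)+1 = 0.1×27.5+1 = 3.75.
And b = (1−mode)·(κ−2)+1 = 0.9×27.5+1 = 25.75.

a = 3.75, b = 25.75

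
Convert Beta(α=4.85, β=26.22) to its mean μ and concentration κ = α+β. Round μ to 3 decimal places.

μ = 0.156, κ = 31.07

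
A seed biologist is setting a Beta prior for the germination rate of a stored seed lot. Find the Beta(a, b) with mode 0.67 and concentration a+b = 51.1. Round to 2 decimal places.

a = 33.90, b = 17.20

For a,b>1 the mode is (a−1)/(a+b−2), so a = mode·(κ−2)+1 = 0.67×49.1+1 = 33.90.
And b = (1−mode)·(κ−2)+1 = 0.33×49.1+1 = 17.20.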